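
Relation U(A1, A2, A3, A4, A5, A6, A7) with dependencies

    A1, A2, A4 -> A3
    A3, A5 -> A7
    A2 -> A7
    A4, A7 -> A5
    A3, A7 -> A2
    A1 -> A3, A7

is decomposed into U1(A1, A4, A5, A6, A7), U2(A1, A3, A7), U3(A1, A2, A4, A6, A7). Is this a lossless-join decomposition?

Yes

Chase test. Columns are A1, A2, A3, A4, A5, A6, A7; row i has aⱼ where attribute j ∈ Ui, else bᵢⱼ.
Initial tableau (one row per fragment):
  row 1: a1 b12 b13 a4 a5 a6 a7
  row 2: a1 b22 a3 b24 b25 b26 a7
  row 3: a1 a2 b33 a4 b35 a6 a7
Rows 1 and 3 agree on A4, A7; apply A4, A7→A5 and equate their A5 entries.
Rows 1 and 2 agree on A1; apply A1→A3, A7 and equate their A3, A7 entries.
Rows 1 and 3 agree on A1; apply A1→A3, A7 and equate their A3, A7 entries.
Rows 1 and 2 agree on A3, A7; apply A3, A7→A2 and equate their A2 entries.
Rows 1 and 3 agree on A3, A7; apply A3, A7→A2 and equate their A2 entries.
Row 1 is now all distinguished symbols — the join is lossless.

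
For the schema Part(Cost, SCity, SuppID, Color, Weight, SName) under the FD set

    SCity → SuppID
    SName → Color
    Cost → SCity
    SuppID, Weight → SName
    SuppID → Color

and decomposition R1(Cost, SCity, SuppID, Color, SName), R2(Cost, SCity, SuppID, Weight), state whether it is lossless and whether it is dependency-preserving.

lossy and not dependency-preserving

Lossless test: (Cost, SCity, SuppID)⁺ = {Cost, SCity, SuppID, Color}, which is a superkey of neither fragment — lossy.
Dependency preservation: the restricted closure of {SuppID, Weight} across the fragments never reaches {SName}, so SuppID, Weight → SName cannot be enforced without a join — not preserved.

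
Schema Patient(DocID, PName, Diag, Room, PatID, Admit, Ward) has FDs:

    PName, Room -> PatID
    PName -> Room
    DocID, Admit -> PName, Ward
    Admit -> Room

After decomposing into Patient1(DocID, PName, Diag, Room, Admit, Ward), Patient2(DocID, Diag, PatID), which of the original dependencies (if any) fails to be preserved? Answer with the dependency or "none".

PName, Room -> PatID

Check PName, Room → PatID: no single fragment contains all of {PName, Room, PatID}, and the restricted closure of {PName, Room} across the fragments never reaches {PatID}.
PName → Room is preserved.
DocID, Admit → PName, Ward is preserved.
Admit → Room is preserved.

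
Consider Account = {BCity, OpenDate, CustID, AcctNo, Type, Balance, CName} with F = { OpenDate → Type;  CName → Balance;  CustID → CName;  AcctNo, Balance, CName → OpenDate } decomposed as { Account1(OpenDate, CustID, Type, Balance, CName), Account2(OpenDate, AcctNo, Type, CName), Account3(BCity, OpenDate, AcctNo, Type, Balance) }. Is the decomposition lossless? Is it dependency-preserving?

lossy but dependency-preserving

Lossless test (chase): Rows 1 and 2 agree on CName; apply CName→Balance and equate their Balance entries. No row becomes fully distinguished — the join is lossy.
Dependency preservation: AcctNo, Balance, CName → OpenDate is not contained in any single fragment, but the restricted closure of its left-hand side across the fragments still reaches the right-hand side; the remaining FDs each lie inside some fragment. All dependencies are preserved.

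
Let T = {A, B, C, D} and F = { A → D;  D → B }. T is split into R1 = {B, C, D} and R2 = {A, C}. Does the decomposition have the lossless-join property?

No

Common attributes: R1 ∩ R2 = {C}.
No dependency enlarges {C}, so (C)⁺ = {C}.
The closure contains neither all of R1 = {B, C, D} nor all of R2 = {A, C}, so the common attributes are not a superkey of either fragment. The join is lossy.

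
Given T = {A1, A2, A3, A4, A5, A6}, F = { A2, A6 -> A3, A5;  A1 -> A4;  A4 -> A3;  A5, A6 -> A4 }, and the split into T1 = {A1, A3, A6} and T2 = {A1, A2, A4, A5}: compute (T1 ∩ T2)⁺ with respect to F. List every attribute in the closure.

A1, A3, A4

T1 ∩ T2 = {A1}.
A1 → A4 applies, adding A4
A4 → A3 applies, adding A3
Closure: {A1, A3, A4}.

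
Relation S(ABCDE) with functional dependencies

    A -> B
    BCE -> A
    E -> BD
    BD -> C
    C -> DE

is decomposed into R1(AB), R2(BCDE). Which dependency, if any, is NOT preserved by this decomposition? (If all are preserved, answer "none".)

Check BCE → A: no single fragment contains all of {ABCE}, and the restricted closure of {BCE} across the fragments never reaches {A}.
A → B is preserved.
E → BD is preserved.
BD → C is preserved.
C → DE is preserved.

BCE -> A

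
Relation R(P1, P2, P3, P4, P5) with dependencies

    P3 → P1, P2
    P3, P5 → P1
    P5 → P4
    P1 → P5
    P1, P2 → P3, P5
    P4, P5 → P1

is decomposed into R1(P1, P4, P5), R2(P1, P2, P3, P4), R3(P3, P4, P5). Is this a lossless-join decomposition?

Chase test. Columns are P1, P2, P3, P4, P5; row i has aⱼ where attribute j ∈ Ri, else bᵢⱼ.
Initial tableau (one row per fragment):
  row 1: a1 b12 b13 a4 a5
  row 2: a1 a2 a3 a4 b25
  row 3: b31 b32 a3 a4 a5
Rows 2 and 3 agree on P3; apply P3→P1, P2 and equate their P1, P2 entries.
Rows 1 and 2 agree on P1; apply P1→P5 and equate their P5 entries.
Row 2 is now all distinguished symbols — the join is lossless.

Yes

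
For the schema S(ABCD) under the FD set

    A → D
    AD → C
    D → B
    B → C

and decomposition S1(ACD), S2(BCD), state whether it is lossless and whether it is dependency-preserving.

Lossless test: (CD)⁺ = {BCD}, which contains all of one fragment — lossless.
Dependency preservation: every FD's attributes lie within a single fragment, so each can be enforced locally — preserved.

lossless and dependency-preserving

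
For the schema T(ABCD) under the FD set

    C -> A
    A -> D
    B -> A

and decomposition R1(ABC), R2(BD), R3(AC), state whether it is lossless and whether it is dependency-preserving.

lossless but not dependency-preserving

Lossless test (chase): Rows 1 and 3 agree on A; apply A→D and equate their D entries. Rows 1 and 2 agree on B; apply B→A and equate their A entries. Rows 1 and 2 agree on A; apply A→D and equate their D entries. Row 1 is now all distinguished symbols — the join is lossless.
Dependency preservation: the restricted closure of {A} across the fragments never reaches {D}, so A → D cannot be enforced without a join — not preserved.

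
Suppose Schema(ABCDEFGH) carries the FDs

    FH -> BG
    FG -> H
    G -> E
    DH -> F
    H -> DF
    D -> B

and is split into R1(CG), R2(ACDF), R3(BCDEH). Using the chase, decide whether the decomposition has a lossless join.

No

Chase test. Columns are ABCDEFGH; row i has aⱼ where attribute j ∈ Ri, else bᵢⱼ.
Initial tableau (one row per fragment):
  row 1: b11 b12 a3 b14 b15 b16 a7 b18
  row 2: a1 b22 a3 a4 b25 a6 b27 b28
  row 3: b31 a2 a3 a4 a5 b36 b37 a8
Rows 2 and 3 agree on D; apply D→B and equate their B entries.
No row becomes fully distinguished — the join is lossy.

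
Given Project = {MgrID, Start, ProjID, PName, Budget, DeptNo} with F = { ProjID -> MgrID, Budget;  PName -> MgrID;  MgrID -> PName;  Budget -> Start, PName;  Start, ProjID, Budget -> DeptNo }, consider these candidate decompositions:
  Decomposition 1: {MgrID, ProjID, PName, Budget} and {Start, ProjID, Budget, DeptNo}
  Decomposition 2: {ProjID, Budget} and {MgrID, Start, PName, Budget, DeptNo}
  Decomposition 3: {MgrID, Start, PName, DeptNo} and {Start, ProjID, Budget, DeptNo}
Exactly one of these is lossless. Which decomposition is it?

Decomposition 1

Decomposition 1: common = {ProjID, Budget}, closure = {MgrID, Start, ProjID, PName, Budget, DeptNo} → lossless.
Decomposition 2: common = {Budget}, closure = {MgrID, Start, PName, Budget} → lossy.
Decomposition 3: common = {Start, DeptNo}, closure = {Start, DeptNo} → lossy.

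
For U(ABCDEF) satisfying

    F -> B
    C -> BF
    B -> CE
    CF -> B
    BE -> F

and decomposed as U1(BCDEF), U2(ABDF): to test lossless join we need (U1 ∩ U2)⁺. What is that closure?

BCDEF

U1 ∩ U2 = {BDF}.
B → CE applies, adding CE
Closure: {BCDEF}.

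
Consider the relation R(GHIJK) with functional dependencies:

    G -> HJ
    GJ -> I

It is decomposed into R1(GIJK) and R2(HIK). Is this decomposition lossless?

No

Common attributes: R1 ∩ R2 = {IK}.
No dependency enlarges {IK}, so (IK)⁺ = {IK}.
The closure contains neither all of R1 = {GIJK} nor all of R2 = {HIK}, so the common attributes are not a superkey of either fragment. The join is lossy.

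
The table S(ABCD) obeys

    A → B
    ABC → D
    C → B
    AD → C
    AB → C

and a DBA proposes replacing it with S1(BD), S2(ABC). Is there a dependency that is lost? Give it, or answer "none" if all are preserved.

ABC → D

Check ABC → D: no single fragment contains all of {ABCD}, and the restricted closure of {ABC} across the fragments never reaches {D}.
A → B is preserved.
C → B is preserved.
AD → C is preserved.
AB → C is preserved.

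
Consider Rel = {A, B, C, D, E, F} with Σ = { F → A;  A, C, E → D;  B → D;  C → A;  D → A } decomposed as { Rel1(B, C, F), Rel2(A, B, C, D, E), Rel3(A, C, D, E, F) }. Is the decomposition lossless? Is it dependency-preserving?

lossy but dependency-preserving

Lossless test (chase): Rows 1 and 3 agree on F; apply F→A and equate their A entries. Rows 1 and 2 agree on B; apply B→D and equate their D entries. No row becomes fully distinguished — the join is lossy.
Dependency preservation: every FD's attributes lie within a single fragment, so each can be enforced locally — preserved.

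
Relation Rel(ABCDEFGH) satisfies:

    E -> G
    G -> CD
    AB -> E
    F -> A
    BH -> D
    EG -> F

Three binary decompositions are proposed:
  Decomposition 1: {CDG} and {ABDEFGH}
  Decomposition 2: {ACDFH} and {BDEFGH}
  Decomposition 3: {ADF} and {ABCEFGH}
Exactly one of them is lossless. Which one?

Decomposition 1: common = {DG}, closure = {CDG} → lossless.
Decomposition 2: common = {DFH}, closure = {ADFH} → lossy.
Decomposition 3: common = {AF}, closure = {AF} → lossy.

Decomposition 1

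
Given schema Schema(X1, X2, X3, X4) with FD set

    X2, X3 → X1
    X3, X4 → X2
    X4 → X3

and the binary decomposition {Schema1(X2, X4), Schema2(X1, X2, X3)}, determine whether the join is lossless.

Common attributes: Schema1 ∩ Schema2 = {X2}.
No dependency enlarges {X2}, so (X2)⁺ = {X2}.
The closure contains neither all of Schema1 = {X2, X4} nor all of Schema2 = {X1, X2, X3}, so the common attributes are not a superkey of either fragment. The join is lossy.

No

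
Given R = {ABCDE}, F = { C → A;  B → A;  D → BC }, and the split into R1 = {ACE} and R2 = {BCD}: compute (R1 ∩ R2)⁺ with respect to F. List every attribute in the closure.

R1 ∩ R2 = {C}.
C → A applies, adding A
Closure: {AC}.

AC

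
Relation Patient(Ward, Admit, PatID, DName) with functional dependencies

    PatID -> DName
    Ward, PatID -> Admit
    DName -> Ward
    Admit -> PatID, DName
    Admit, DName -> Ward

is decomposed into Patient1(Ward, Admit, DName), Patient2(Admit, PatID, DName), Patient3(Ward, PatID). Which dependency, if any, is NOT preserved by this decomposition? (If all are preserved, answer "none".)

none

PatID → DName lies within Patient2.
Ward, PatID → Admit: restricted closure across fragments reaches Admit.
DName → Ward lies within Patient1.
Admit → PatID, DName lies within Patient2.
Admit, DName → Ward lies within Patient1.
Every dependency is enforceable on the fragments, so the decomposition is dependency-preserving.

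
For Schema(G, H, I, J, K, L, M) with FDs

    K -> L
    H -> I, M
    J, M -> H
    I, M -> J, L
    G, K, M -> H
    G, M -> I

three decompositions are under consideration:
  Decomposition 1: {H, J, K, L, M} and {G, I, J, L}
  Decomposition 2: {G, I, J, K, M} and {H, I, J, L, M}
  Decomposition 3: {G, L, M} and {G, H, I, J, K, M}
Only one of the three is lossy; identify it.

Decomposition 1

Decomposition 1: common = {J, L}, closure = {J, L} → lossy.
Decomposition 2: common = {I, J, M}, closure = {H, I, J, L, M} → lossless.
Decomposition 3: common = {G, M}, closure = {G, H, I, J, L, M} → lossless.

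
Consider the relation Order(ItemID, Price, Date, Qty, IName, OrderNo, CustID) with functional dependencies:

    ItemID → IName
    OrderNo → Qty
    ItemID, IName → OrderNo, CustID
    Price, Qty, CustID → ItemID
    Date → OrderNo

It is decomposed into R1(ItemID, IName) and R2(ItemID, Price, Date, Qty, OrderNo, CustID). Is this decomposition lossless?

Common attributes: R1 ∩ R2 = {ItemID}.
Closure of {ItemID}: ItemID → IName applies, adding IName; ItemID, IName → OrderNo, CustID applies, adding OrderNo, CustID; OrderNo → Qty applies, adding Qty. So (ItemID)⁺ = {ItemID, Qty, IName, OrderNo, CustID}.
This closure contains every attribute of R1, so R1 ∩ R2 → R1. The join is lossless.

Yes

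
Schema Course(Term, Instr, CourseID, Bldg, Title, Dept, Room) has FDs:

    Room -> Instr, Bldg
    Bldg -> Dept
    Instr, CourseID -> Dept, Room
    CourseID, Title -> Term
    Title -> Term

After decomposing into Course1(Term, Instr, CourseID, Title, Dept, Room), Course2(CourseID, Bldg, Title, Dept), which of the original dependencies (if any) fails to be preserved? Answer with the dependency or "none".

Room -> Instr, Bldg

Check Room → Instr, Bldg: no single fragment contains all of {Instr, Bldg, Room}, and the restricted closure of {Room} across the fragments never reaches {Instr, Bldg}.
Bldg → Dept is preserved.
Instr, CourseID → Dept, Room is preserved.
CourseID, Title → Term is preserved.
Title → Term is preserved.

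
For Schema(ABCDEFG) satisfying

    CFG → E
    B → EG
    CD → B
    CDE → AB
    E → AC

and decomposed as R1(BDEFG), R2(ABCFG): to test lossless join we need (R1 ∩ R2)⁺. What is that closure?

R1 ∩ R2 = {BFG}.
B → EG applies, adding E
E → AC applies, adding AC
Closure: {ABCEFG}.

ABCEFG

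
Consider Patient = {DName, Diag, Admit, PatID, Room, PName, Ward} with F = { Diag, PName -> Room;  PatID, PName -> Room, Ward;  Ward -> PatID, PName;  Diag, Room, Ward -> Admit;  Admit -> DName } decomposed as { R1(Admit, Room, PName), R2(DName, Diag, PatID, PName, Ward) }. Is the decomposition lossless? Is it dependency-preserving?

Lossless test: (PName)⁺ = {PName}, which is a superkey of neither fragment — lossy.
Dependency preservation: the restricted closure of {Diag, PName} across the fragments never reaches {Room}, so Diag, PName → Room cannot be enforced without a join — not preserved.

lossy and not dependency-preserving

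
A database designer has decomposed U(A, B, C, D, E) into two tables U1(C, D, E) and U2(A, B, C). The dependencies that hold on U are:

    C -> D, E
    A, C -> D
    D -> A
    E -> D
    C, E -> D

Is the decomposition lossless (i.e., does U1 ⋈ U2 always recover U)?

Yes

Common attributes: U1 ∩ U2 = {C}.
Closure of {C}: C → D, E applies, adding D, E; D → A applies, adding A. So (C)⁺ = {A, C, D, E}.
This closure contains every attribute of U1, so U1 ∩ U2 → U1. The join is lossless.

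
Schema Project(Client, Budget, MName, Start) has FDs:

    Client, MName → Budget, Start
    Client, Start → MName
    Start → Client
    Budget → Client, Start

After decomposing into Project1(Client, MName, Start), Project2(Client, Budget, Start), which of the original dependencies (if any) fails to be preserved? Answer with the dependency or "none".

Client, MName → Budget, Start: restricted closure across fragments reaches Budget, Start.
Client, Start → MName lies within Project1.
Start → Client lies within Project1.
Budget → Client, Start lies within Project2.
Every dependency is enforceable on the fragments, so the decomposition is dependency-preserving.

none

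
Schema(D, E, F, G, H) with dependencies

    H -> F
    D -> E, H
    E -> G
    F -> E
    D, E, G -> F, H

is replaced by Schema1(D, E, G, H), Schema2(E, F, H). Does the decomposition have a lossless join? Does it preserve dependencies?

Lossless test: (E, H)⁺ = {E, F, G, H}, which contains all of one fragment — lossless.
Dependency preservation: D, E, G → F, H is not contained in any single fragment, but the restricted closure of its left-hand side across the fragments still reaches the right-hand side; the remaining FDs each lie inside some fragment. All dependencies are preserved.

lossless and dependency-preserving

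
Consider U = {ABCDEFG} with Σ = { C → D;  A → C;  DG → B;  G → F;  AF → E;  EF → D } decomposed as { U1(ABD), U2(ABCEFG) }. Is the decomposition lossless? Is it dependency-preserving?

lossless but not dependency-preserving

Lossless test: (AB)⁺ = {ABCD}, which contains all of one fragment — lossless.
Dependency preservation: the restricted closure of {C} across the fragments never reaches {D}, so C → D cannot be enforced without a join — not preserved.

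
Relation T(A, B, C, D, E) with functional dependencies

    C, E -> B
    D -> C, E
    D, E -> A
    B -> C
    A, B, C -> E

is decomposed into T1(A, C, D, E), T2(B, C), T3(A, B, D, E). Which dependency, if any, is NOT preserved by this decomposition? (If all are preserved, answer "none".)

C, E -> B

Check C, E → B: no single fragment contains all of {B, C, E}, and the restricted closure of {C, E} across the fragments never reaches {B}.
D → C, E is preserved.
D, E → A is preserved.
B → C is preserved.
A, B, C → E is preserved.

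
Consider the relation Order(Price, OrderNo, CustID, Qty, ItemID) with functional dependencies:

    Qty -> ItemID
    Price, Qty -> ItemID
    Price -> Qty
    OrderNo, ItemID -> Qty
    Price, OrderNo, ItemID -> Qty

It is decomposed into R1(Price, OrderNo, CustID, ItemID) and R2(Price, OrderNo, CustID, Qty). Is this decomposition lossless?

Yes

Common attributes: R1 ∩ R2 = {Price, OrderNo, CustID}.
Closure of {Price, OrderNo, CustID}: Price → Qty applies, adding Qty; Qty → ItemID applies, adding ItemID. So (Price, OrderNo, CustID)⁺ = {Price, OrderNo, CustID, Qty, ItemID}.
This closure contains every attribute of R1, so R1 ∩ R2 → R1. The join is lossless.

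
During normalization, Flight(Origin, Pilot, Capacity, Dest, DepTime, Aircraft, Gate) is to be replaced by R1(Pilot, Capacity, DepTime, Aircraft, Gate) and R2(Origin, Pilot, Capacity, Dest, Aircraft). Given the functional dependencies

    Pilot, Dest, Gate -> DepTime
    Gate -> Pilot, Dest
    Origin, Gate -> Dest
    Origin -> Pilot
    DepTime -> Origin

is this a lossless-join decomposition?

No

Common attributes: R1 ∩ R2 = {Pilot, Capacity, Aircraft}.
No dependency enlarges {Pilot, Capacity, Aircraft}, so (Pilot, Capacity, Aircraft)⁺ = {Pilot, Capacity, Aircraft}.
The closure contains neither all of R1 = {Pilot, Capacity, DepTime, Aircraft, Gate} nor all of R2 = {Origin, Pilot, Capacity, Dest, Aircraft}, so the common attributes are not a superkey of either fragment. The join is lossy.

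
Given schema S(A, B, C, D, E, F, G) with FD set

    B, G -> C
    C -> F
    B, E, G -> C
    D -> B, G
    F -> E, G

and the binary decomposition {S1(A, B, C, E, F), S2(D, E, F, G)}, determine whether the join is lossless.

Common attributes: S1 ∩ S2 = {E, F}.
Closure of {E, F}: F → E, G applies, adding G. So (E, F)⁺ = {E, F, G}.
The closure contains neither all of S1 = {A, B, C, E, F} nor all of S2 = {D, E, F, G}, so the common attributes are not a superkey of either fragment. The join is lossy.

No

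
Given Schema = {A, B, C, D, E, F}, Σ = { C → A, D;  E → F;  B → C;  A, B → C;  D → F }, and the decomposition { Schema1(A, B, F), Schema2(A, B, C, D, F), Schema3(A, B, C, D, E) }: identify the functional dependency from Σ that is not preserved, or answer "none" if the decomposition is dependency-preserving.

E → F

Check E → F: no single fragment contains all of {E, F}, and the restricted closure of {E} across the fragments never reaches {F}.
C → A, D is preserved.
B → C is preserved.
A, B → C is preserved.
D → F is preserved.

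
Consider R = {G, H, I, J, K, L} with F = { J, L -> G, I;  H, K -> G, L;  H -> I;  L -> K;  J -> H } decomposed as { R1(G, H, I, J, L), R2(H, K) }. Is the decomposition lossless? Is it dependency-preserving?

lossy and not dependency-preserving

Lossless test: (H)⁺ = {H, I}, which is a superkey of neither fragment — lossy.
Dependency preservation: the restricted closure of {H, K} across the fragments never reaches {G, L}, so H, K → G, L cannot be enforced without a join — not preserved.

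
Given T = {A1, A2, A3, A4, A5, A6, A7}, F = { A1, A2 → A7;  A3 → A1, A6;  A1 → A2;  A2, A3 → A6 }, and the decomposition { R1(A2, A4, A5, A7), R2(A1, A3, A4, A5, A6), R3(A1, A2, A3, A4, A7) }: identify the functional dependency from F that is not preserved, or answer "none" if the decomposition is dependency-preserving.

A1, A2 → A7 lies within R3.
A3 → A1, A6 lies within R2.
A1 → A2 lies within R3.
A2, A3 → A6: restricted closure across fragments reaches A6.
Every dependency is enforceable on the fragments, so the decomposition is dependency-preserving.

none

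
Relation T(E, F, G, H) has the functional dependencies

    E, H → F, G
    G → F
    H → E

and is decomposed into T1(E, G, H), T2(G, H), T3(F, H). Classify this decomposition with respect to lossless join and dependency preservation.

Lossless test (chase): Rows 1 and 2 agree on G; apply G→F and equate their F entries. Rows 1 and 2 agree on H; apply H→E and equate their E entries. Rows 1 and 3 agree on H; apply H→E and equate their E entries. Rows 1 and 3 agree on E, H; apply E, H→F, G and equate their F, G entries. Row 1 is now all distinguished symbols — the join is lossless.
Dependency preservation: the restricted closure of {G} across the fragments never reaches {F}, so G → F cannot be enforced without a join — not preserved.

lossless but not dependency-preserving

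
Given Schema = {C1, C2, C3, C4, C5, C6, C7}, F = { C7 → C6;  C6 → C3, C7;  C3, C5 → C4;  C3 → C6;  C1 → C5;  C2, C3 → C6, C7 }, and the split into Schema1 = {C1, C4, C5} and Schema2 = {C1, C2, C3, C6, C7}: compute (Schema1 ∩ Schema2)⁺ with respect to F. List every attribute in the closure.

Schema1 ∩ Schema2 = {C1}.
C1 → C5 applies, adding C5
Closure: {C1, C5}.

C1, C5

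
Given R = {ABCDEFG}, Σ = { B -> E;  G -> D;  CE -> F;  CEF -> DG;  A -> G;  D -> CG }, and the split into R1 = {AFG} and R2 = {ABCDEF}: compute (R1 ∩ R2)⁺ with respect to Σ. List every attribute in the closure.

R1 ∩ R2 = {AF}.
A → G applies, adding G
G → D applies, adding D
D → CG applies, adding C
Closure: {ACDFG}.

ACDFG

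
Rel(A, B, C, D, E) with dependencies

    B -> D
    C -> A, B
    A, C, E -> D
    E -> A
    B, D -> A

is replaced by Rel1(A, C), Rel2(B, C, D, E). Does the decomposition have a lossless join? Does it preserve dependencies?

Lossless test: (C)⁺ = {A, B, C, D}, which contains all of one fragment — lossless.
Dependency preservation: the restricted closure of {E} across the fragments never reaches {A}, so E → A cannot be enforced without a join — not preserved.

lossless but not dependency-preserving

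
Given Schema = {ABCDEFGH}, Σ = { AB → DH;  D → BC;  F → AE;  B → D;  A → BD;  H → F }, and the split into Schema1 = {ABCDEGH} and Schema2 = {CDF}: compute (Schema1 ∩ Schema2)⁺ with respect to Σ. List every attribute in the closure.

Schema1 ∩ Schema2 = {CD}.
D → BC applies, adding B
Closure: {BCD}.

BCD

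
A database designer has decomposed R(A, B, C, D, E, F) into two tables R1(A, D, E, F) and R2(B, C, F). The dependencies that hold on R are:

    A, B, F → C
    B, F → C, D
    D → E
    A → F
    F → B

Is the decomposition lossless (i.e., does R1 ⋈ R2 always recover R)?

Yes

Common attributes: R1 ∩ R2 = {F}.
Closure of {F}: F → B applies, adding B; B, F → C, D applies, adding C, D; D → E applies, adding E. So (F)⁺ = {B, C, D, E, F}.
This closure contains every attribute of R2, so R1 ∩ R2 → R2. The join is lossless.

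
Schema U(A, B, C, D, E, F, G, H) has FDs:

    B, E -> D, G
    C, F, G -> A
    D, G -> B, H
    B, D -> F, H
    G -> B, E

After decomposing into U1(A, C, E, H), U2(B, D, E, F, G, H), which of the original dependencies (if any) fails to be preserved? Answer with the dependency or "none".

Check C, F, G → A: no single fragment contains all of {A, C, F, G}, and the restricted closure of {C, F, G} across the fragments never reaches {A}.
B, E → D, G is preserved.
D, G → B, H is preserved.
B, D → F, H is preserved.
G → B, E is preserved.

C, F, G -> A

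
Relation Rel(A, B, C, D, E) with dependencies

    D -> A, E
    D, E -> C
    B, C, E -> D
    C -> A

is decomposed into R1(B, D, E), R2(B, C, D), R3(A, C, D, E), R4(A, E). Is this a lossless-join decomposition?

Yes

Chase test. Columns are A, B, C, D, E; row i has aⱼ where attribute j ∈ Ri, else bᵢⱼ.
Initial tableau (one row per fragment):
  row 1: b11 a2 b13 a4 a5
  row 2: b21 a2 a3 a4 b25
  row 3: a1 b32 a3 a4 a5
  row 4: a1 b42 b43 b44 a5
Rows 1 and 2 agree on D; apply D→A, E and equate their A, E entries.
Rows 1 and 3 agree on D; apply D→A, E and equate their A, E entries.
Rows 1 and 2 agree on D, E; apply D, E→C and equate their C entries.
Row 1 is now all distinguished symbols — the join is lossless.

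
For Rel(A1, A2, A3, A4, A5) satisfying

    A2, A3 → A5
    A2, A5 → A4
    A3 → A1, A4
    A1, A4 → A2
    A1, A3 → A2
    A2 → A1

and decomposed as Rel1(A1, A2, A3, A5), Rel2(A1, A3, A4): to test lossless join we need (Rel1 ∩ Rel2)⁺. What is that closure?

Rel1 ∩ Rel2 = {A1, A3}.
A3 → A1, A4 applies, adding A4
A1, A4 → A2 applies, adding A2
A2, A3 → A5 applies, adding A5
Closure: {A1, A2, A3, A4, A5}.

A1, A2, A3, A4, A5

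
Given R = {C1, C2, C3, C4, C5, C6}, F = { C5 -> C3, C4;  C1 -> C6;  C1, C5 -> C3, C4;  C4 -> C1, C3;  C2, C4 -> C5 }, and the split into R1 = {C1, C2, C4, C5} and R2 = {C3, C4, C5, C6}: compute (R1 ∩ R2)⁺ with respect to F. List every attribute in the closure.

R1 ∩ R2 = {C4, C5}.
C5 → C3, C4 applies, adding C3
C4 → C1, C3 applies, adding C1
C1 → C6 applies, adding C6
Closure: {C1, C3, C4, C5, C6}.

C1, C3, C4, C5, C6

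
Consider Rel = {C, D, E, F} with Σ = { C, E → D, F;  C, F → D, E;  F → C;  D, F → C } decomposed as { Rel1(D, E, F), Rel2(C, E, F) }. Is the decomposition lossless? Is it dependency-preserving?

Lossless test: (E, F)⁺ = {C, D, E, F}, which contains all of one fragment — lossless.
Dependency preservation: C, E → D, F; C, F → D, E; D, F → C are not contained in any single fragment, but the restricted closure of each left-hand side across the fragments still reaches the right-hand side; the remaining FDs each lie inside some fragment. All dependencies are preserved.

lossless and dependency-preserving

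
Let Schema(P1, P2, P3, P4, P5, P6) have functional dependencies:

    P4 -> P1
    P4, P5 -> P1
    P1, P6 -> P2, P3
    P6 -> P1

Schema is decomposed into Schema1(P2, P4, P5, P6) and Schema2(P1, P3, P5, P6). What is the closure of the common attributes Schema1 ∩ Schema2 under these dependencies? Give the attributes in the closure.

Schema1 ∩ Schema2 = {P5, P6}.
P6 → P1 applies, adding P1
P1, P6 → P2, P3 applies, adding P2, P3
Closure: {P1, P2, P3, P5, P6}.

P1, P2, P3, P5, P6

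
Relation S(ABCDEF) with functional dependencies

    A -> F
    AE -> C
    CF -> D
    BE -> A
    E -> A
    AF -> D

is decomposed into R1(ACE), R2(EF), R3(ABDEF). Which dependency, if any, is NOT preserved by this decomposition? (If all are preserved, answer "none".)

Check CF → D: no single fragment contains all of {CDF}, and the restricted closure of {CF} across the fragments never reaches {D}.
A → F is preserved.
AE → C is preserved.
BE → A is preserved.
E → A is preserved.
AF → D is preserved.

CF -> D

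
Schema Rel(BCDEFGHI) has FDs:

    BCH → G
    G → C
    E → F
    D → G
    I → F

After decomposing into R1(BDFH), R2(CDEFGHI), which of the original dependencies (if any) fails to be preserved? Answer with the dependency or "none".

BCH → G

Check BCH → G: no single fragment contains all of {BCGH}, and the restricted closure of {BCH} across the fragments never reaches {G}.
G → C is preserved.
E → F is preserved.
D → G is preserved.
I → F is preserved.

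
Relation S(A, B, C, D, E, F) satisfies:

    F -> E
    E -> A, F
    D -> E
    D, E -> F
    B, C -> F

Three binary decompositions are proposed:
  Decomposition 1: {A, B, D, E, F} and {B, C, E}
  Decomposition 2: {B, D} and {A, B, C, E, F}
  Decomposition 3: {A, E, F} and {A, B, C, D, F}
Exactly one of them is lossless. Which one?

Decomposition 1: common = {B, E}, closure = {A, B, E, F} → lossy.
Decomposition 2: common = {B}, closure = {B} → lossy.
Decomposition 3: common = {A, F}, closure = {A, E, F} → lossless.

Decomposition 3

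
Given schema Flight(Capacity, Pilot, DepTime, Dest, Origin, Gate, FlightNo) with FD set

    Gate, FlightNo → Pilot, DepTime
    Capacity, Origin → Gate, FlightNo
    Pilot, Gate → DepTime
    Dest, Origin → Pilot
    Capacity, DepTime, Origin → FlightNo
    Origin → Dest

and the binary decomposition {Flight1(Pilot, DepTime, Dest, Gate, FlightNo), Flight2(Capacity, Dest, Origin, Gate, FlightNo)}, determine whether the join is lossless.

Common attributes: Flight1 ∩ Flight2 = {Dest, Gate, FlightNo}.
Closure of {Dest, Gate, FlightNo}: Gate, FlightNo → Pilot, DepTime applies, adding Pilot, DepTime. So (Dest, Gate, FlightNo)⁺ = {Pilot, DepTime, Dest, Gate, FlightNo}.
This closure contains every attribute of Flight1, so Flight1 ∩ Flight2 → Flight1. The join is lossless.

Yes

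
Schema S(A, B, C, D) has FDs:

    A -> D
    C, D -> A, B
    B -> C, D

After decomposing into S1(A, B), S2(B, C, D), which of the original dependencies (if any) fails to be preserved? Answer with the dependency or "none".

A -> D

Check A → D: no single fragment contains all of {A, D}, and the restricted closure of {A} across the fragments never reaches {D}.
C, D → A, B is preserved.
B → C, D is preserved.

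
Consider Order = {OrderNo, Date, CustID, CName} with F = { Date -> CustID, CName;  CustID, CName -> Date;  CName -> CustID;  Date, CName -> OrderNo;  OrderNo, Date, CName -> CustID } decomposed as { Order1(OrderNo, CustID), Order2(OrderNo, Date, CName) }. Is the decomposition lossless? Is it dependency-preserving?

lossy and not dependency-preserving

Lossless test: (OrderNo)⁺ = {OrderNo}, which is a superkey of neither fragment — lossy.
Dependency preservation: the restricted closure of {Date} across the fragments never reaches {CustID, CName}, so Date → CustID, CName cannot be enforced without a join — not preserved.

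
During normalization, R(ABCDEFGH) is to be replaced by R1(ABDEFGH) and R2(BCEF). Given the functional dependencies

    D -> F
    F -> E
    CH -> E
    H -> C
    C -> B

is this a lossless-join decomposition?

No

Common attributes: R1 ∩ R2 = {BEF}.
No dependency enlarges {BEF}, so (BEF)⁺ = {BEF}.
The closure contains neither all of R1 = {ABDEFGH} nor all of R2 = {BCEF}, so the common attributes are not a superkey of either fragment. The join is lossy.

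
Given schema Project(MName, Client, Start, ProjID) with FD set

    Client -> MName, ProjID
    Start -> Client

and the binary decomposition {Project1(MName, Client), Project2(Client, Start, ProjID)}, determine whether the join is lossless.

Yes

Common attributes: Project1 ∩ Project2 = {Client}.
Closure of {Client}: Client → MName, ProjID applies, adding MName, ProjID. So (Client)⁺ = {MName, Client, ProjID}.
This closure contains every attribute of Project1, so Project1 ∩ Project2 → Project1. The join is lossless.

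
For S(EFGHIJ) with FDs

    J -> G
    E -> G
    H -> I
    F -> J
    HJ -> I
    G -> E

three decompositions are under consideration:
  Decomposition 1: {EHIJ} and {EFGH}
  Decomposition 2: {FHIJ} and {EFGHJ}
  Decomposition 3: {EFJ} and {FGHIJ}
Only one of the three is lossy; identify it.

Decomposition 1: common = {EH}, closure = {EGHI} → lossy.
Decomposition 2: common = {FHJ}, closure = {EFGHIJ} → lossless.
Decomposition 3: common = {FJ}, closure = {EFGJ} → lossless.

Decomposition 1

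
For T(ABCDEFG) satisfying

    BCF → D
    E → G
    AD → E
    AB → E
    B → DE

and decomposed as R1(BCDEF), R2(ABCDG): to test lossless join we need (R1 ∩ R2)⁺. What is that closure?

R1 ∩ R2 = {BCD}.
B → DE applies, adding E
E → G applies, adding G
Closure: {BCDEG}.

BCDEG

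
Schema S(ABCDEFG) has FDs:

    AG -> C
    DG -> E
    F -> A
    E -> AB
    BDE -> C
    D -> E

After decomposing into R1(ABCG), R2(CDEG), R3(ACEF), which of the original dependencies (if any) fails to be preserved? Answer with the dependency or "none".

Check E → AB: no single fragment contains all of {ABE}, and the restricted closure of {E} across the fragments never reaches {AB}.
AG → C is preserved.
DG → E is preserved.
F → A is preserved.
BDE → C is preserved.
D → E is preserved.

E -> AB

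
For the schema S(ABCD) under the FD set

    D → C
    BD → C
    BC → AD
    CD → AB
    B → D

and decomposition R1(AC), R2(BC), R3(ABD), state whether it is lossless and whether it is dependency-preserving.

lossless and dependency-preserving

Lossless test (chase): Rows 2 and 3 agree on B; apply B→D and equate their D entries. Rows 2 and 3 agree on D; apply D→C and equate their C entries. Rows 2 and 3 agree on BC; apply BC→AD and equate their AD entries. Row 2 is now all distinguished symbols — the join is lossless.
Dependency preservation: D → C; BD → C; BC → AD; CD → AB are not contained in any single fragment, but the restricted closure of each left-hand side across the fragments still reaches the right-hand side; the remaining FDs each lie inside some fragment. All dependencies are preserved.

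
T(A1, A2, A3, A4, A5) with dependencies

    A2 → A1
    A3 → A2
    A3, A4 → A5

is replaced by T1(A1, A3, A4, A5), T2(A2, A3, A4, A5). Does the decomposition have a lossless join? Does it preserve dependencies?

lossless but not dependency-preserving

Lossless test: (A3, A4, A5)⁺ = {A1, A2, A3, A4, A5}, which contains all of one fragment — lossless.
Dependency preservation: the restricted closure of {A2} across the fragments never reaches {A1}, so A2 → A1 cannot be enforced without a join — not preserved.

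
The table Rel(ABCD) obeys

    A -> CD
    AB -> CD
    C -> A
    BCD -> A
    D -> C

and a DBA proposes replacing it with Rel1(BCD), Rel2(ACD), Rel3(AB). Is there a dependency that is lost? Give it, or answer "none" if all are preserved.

A → CD lies within Rel2.
AB → CD: restricted closure across fragments reaches CD.
C → A lies within Rel2.
BCD → A: restricted closure across fragments reaches A.
D → C lies within Rel1.
Every dependency is enforceable on the fragments, so the decomposition is dependency-preserving.

none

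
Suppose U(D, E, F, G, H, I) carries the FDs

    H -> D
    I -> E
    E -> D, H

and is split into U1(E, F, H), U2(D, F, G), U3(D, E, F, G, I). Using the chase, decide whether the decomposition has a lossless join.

Yes

Chase test. Columns are D, E, F, G, H, I; row i has aⱼ where attribute j ∈ Ui, else bᵢⱼ.
Initial tableau (one row per fragment):
  row 1: b11 a2 a3 b14 a5 b16
  row 2: a1 b22 a3 a4 b25 b26
  row 3: a1 a2 a3 a4 b35 a6
Rows 1 and 3 agree on E; apply E→D, H and equate their D, H entries.
Row 3 is now all distinguished symbols — the join is lossless.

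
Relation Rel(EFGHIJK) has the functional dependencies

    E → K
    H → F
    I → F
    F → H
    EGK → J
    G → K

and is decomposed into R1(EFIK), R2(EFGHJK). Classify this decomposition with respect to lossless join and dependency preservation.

lossy but dependency-preserving

Lossless test: (EFK)⁺ = {EFHK}, which is a superkey of neither fragment — lossy.
Dependency preservation: every FD's attributes lie within a single fragment, so each can be enforced locally — preserved.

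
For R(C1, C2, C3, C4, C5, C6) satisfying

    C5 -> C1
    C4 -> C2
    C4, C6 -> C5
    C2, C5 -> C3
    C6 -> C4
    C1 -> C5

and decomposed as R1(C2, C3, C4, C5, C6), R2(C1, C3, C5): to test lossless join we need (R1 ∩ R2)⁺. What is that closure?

R1 ∩ R2 = {C3, C5}.
C5 → C1 applies, adding C1
Closure: {C1, C3, C5}.

C1, C3, C5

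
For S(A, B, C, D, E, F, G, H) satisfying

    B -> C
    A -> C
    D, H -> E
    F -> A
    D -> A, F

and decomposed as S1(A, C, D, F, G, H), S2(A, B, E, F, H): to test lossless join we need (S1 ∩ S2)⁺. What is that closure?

A, C, F, H

S1 ∩ S2 = {A, F, H}.
A → C applies, adding C
Closure: {A, C, F, H}.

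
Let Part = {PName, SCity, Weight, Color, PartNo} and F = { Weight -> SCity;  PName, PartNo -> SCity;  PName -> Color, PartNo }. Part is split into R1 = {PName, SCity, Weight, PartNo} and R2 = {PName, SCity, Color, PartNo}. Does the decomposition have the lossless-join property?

Common attributes: R1 ∩ R2 = {PName, SCity, PartNo}.
Closure of {PName, SCity, PartNo}: PName → Color, PartNo applies, adding Color. So (PName, SCity, PartNo)⁺ = {PName, SCity, Color, PartNo}.
This closure contains every attribute of R2, so R1 ∩ R2 → R2. The join is lossless.

Yes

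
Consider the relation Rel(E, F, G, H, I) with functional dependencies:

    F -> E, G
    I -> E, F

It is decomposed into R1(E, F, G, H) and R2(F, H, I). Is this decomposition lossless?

Common attributes: R1 ∩ R2 = {F, H}.
Closure of {F, H}: F → E, G applies, adding E, G. So (F, H)⁺ = {E, F, G, H}.
This closure contains every attribute of R1, so R1 ∩ R2 → R1. The join is lossless.

Yes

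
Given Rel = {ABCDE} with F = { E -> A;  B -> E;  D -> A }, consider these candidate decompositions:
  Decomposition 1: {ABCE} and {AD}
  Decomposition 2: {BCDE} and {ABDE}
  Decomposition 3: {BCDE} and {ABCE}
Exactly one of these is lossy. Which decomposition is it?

Decomposition 1: common = {A}, closure = {A} → lossy.
Decomposition 2: common = {BDE}, closure = {ABDE} → lossless.
Decomposition 3: common = {BCE}, closure = {ABCE} → lossless.

Decomposition 1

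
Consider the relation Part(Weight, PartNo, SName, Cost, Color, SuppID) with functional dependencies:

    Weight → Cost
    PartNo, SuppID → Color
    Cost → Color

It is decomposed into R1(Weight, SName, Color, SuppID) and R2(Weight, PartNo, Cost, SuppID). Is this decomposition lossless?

Common attributes: R1 ∩ R2 = {Weight, SuppID}.
Closure of {Weight, SuppID}: Weight → Cost applies, adding Cost; Cost → Color applies, adding Color. So (Weight, SuppID)⁺ = {Weight, Cost, Color, SuppID}.
The closure contains neither all of R1 = {Weight, SName, Color, SuppID} nor all of R2 = {Weight, PartNo, Cost, SuppID}, so the common attributes are not a superkey of either fragment. The join is lossy.

No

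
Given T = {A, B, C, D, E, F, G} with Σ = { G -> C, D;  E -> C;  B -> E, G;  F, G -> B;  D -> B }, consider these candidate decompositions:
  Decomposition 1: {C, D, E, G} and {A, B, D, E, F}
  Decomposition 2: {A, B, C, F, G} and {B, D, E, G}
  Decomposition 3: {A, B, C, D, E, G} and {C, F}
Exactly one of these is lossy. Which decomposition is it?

Decomposition 3

Decomposition 1: common = {D, E}, closure = {B, C, D, E, G} → lossless.
Decomposition 2: common = {B, G}, closure = {B, C, D, E, G} → lossless.
Decomposition 3: common = {C}, closure = {C} → lossy.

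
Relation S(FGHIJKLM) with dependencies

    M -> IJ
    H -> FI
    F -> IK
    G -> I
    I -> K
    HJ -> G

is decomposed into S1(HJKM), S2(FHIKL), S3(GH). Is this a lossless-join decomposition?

No

Chase test. Columns are FGHIJKLM; row i has aⱼ where attribute j ∈ Si, else bᵢⱼ.
Initial tableau (one row per fragment):
  row 1: b11 b12 a3 b14 a5 a6 b17 a8
  row 2: a1 b22 a3 a4 b25 a6 a7 b28
  row 3: b31 a2 a3 b34 b35 b36 b37 b38
Rows 1 and 2 agree on H; apply H→FI and equate their FI entries.
Rows 1 and 3 agree on H; apply H→FI and equate their FI entries.
Rows 1 and 3 agree on F; apply F→IK and equate their IK entries.
No row becomes fully distinguished — the join is lossy.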